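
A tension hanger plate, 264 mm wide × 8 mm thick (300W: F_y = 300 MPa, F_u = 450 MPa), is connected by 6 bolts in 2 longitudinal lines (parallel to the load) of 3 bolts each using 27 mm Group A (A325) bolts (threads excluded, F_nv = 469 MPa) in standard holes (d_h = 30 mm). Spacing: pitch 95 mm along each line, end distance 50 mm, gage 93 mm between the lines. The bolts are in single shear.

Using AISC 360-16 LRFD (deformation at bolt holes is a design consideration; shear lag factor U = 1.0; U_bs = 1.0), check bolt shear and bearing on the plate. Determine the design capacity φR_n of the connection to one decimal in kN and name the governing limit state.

926.6 kN (bearing governs)

Bolt shear: A_b = π(27)²/4 = 572.56 mm². φR_n = 0.75 × 469 × 572.56 × 6 × 1 = 1208.4 kN.
Bearing (8 mm plate, F_u = 450 MPa): end bolts L_c = 50 − 30/2 = 35, R_n = min(1.2×35×8×450, 2.4×27×8×450) = 151.2 kN/bolt; interior L_c = 95 − 30 = 65, R_n = 233.28 kN/bolt. φR_n = 0.75 × (2×151.2 + 4×233.28) = 926.6 kN.
Governing: min(1208.4, 926.6) = 926.6 kN → bearing.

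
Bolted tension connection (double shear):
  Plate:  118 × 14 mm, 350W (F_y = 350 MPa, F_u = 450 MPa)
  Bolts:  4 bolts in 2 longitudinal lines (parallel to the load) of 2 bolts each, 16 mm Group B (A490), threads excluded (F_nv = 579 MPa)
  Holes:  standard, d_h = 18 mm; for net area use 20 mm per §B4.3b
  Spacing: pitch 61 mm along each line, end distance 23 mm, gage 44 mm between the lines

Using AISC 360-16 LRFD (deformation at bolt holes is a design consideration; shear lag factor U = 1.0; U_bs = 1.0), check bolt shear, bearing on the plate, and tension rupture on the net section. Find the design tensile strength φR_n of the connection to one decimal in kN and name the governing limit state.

Bolt shear: A_b = π(16)²/4 = 201.06 mm². φR_n = 0.75 × 579 × 201.06 × 4 × 2 = 698.5 kN.
Bearing (14 mm plate, F_u = 450 MPa): end bolts L_c = 23 − 18/2 = 14, R_n = min(1.2×14×14×450, 2.4×16×14×450) = 105.84 kN/bolt; interior L_c = 61 − 18 = 43, R_n = 241.92 kN/bolt. φR_n = 0.75 × (2×105.84 + 2×241.92) = 521.6 kN.
Tension rupture (net): A_n = (118 − 2×20)×14 = 1092 mm² (U = 1.0, A_e = A_n). φR_n = 0.75 × 450 × 1092 = 368.6 kN.
Governing: min(698.5, 521.6, 368.6) = 368.6 kN → net-section rupture.

368.6 kN (net-section rupture governs)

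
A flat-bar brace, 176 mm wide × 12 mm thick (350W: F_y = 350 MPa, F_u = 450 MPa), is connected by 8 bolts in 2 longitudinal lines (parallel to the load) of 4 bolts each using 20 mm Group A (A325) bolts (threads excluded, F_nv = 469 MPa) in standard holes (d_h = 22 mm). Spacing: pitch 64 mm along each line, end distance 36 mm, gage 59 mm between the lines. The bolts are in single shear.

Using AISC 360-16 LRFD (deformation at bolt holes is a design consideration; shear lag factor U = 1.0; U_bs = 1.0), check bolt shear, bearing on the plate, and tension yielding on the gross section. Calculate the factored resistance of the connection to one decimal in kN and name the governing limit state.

665.3 kN (gross-section yield governs)

Bolt shear: A_b = π(20)²/4 = 314.16 mm². φR_n = 0.75 × 469 × 314.16 × 8 × 1 = 884.0 kN.
Bearing (12 mm plate, F_u = 450 MPa): end bolts L_c = 36 − 22/2 = 25, R_n = min(1.2×25×12×450, 2.4×20×12×450) = 162 kN/bolt; interior L_c = 64 − 22 = 42, R_n = 259.2 kN/bolt. φR_n = 0.75 × (2×162 + 6×259.2) = 1409.4 kN.
Tension yield (gross): A_g = 176×12 = 2112 mm². φR_n = 0.90 × 350 × 2112 = 665.3 kN.
Governing: min(884.0, 1409.4, 665.3) = 665.3 kN → gross-section yield.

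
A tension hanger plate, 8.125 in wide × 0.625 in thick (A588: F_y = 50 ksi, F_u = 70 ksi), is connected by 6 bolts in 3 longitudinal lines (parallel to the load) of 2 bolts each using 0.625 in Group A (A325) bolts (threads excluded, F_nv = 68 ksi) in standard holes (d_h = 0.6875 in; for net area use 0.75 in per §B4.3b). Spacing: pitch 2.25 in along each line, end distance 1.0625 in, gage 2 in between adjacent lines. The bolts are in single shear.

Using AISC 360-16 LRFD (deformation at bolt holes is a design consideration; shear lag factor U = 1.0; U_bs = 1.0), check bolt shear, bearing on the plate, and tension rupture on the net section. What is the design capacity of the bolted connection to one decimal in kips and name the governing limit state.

93.9 kips (bolt shear governs)

Bolt shear: A_b = π(0.625)²/4 = 0.3068 in². φR_n = 0.75 × 68 × 0.3068 × 6 × 1 = 93.9 kips.
Bearing (0.625 in plate, F_u = 70 ksi): end bolts L_c = 1.0625 − 0.6875/2 = 0.71875, R_n = min(1.2×0.71875×0.625×70, 2.4×0.625×0.625×70) = 37.734 kips/bolt; interior L_c = 2.25 − 0.6875 = 1.5625, R_n = 65.625 kips/bolt. φR_n = 0.75 × (3×37.734 + 3×65.625) = 232.6 kips.
Tension rupture (net): A_n = (8.125 − 3×0.75)×0.625 = 3.6719 in² (U = 1.0, A_e = A_n). φR_n = 0.75 × 70 × 3.6719 = 192.8 kips.
Governing: min(93.9, 232.6, 192.8) = 93.9 kips → bolt shear.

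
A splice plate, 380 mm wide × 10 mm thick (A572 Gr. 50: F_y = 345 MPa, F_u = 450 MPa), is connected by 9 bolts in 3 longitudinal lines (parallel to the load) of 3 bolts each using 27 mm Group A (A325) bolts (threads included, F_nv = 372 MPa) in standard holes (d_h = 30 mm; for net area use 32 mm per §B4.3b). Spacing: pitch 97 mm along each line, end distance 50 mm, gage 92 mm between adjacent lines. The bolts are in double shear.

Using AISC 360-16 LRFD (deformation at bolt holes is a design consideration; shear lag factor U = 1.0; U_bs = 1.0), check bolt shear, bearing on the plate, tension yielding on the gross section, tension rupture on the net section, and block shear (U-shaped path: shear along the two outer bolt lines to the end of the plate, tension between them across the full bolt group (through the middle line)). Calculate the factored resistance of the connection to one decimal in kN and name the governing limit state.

Bolt shear: A_b = π(27)²/4 = 572.56 mm². φR_n = 0.75 × 372 × 572.56 × 9 × 2 = 2875.4 kN.
Bearing (10 mm plate, F_u = 450 MPa): end bolts L_c = 50 − 30/2 = 35, R_n = min(1.2×35×10×450, 2.4×27×10×450) = 189 kN/bolt; interior L_c = 97 − 30 = 67, R_n = 291.6 kN/bolt. φR_n = 0.75 × (3×189 + 6×291.6) = 1737.5 kN.
Tension yield (gross): A_g = 380×10 = 3800 mm². φR_n = 0.90 × 345 × 3800 = 1179.9 kN.
Tension rupture (net): A_n = (380 − 3×32)×10 = 2840 mm² (U = 1.0, A_e = A_n). φR_n = 0.75 × 450 × 2840 = 958.5 kN.
Block shear: shear path 2×[50+2×97] = 2×244 mm, A_gv = 4880, A_nv = 2×(244 − 2.5×32)×10 = 3280 mm²; tension across gage: (184 − 2×32)×10 = 1200 mm². R_n = min(0.6×450×3280, 0.6×345×4880) + 1.0×450×1200 = min(885.6, 1010.2) + 540 = 1425.6 kN. φR_n = 0.75 × 1425.6 = 1069.2 kN.
Governing: min(2875.4, 1737.5, 1179.9, 958.5, 1069.2) = 958.5 kN → net-section rupture.

958.5 kN (net-section rupture governs)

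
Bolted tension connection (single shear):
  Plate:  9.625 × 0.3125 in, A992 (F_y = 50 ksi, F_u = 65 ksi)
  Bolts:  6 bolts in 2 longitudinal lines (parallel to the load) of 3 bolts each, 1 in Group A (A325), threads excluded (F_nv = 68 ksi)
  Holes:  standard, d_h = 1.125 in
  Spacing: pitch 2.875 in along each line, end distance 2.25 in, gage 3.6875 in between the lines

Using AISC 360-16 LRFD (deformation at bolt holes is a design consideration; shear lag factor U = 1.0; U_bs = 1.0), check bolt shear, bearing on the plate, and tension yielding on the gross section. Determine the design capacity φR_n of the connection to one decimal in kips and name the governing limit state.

135.4 kips (gross-section yield governs)

Bolt shear: A_b = π(1)²/4 = 0.7854 in². φR_n = 0.75 × 68 × 0.7854 × 6 × 1 = 240.3 kips.
Bearing (0.3125 in plate, F_u = 65 ksi): end bolts L_c = 2.25 − 1.125/2 = 1.6875, R_n = min(1.2×1.6875×0.3125×65, 2.4×1×0.3125×65) = 41.133 kips/bolt; interior L_c = 2.875 − 1.125 = 1.75, R_n = 42.656 kips/bolt. φR_n = 0.75 × (2×41.133 + 4×42.656) = 189.7 kips.
Tension yield (gross): A_g = 9.625×0.3125 = 3.0078 in². φR_n = 0.90 × 50 × 3.0078 = 135.4 kips.
Governing: min(240.3, 189.7, 135.4) = 135.4 kips → gross-section yield.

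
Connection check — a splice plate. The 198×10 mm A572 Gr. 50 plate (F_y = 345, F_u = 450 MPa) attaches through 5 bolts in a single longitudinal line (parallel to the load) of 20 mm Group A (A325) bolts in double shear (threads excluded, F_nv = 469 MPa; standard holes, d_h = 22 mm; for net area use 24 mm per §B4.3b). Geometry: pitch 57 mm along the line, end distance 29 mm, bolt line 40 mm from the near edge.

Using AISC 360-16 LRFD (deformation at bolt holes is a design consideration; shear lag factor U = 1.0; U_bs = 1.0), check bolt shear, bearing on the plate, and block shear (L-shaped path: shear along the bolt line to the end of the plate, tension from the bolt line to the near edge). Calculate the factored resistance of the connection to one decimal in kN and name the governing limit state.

396.2 kN (block shear governs)

Bolt shear: A_b = π(20)²/4 = 314.16 mm². φR_n = 0.75 × 469 × 314.16 × 5 × 2 = 1105.1 kN.
Bearing (10 mm plate, F_u = 450 MPa): end bolts L_c = 29 − 22/2 = 18, R_n = min(1.2×18×10×450, 2.4×20×10×450) = 97.2 kN/bolt; interior L_c = 57 − 22 = 35, R_n = 189 kN/bolt. φR_n = 0.75 × (1×97.2 + 4×189) = 639.9 kN.
Block shear: shear path 1×[29+4×57] = 1×257 mm, A_gv = 2570, A_nv = 1×(257 − 4.5×24)×10 = 1490 mm²; tension to near edge: (40 − 0.5×24)×10 = 280 mm². R_n = min(0.6×450×1490, 0.6×345×2570) + 1.0×450×280 = min(402.3, 531.99) + 126 = 528.3 kN. φR_n = 0.75 × 528.3 = 396.2 kN.
Governing: min(1105.1, 639.9, 396.2) = 396.2 kN → block shear.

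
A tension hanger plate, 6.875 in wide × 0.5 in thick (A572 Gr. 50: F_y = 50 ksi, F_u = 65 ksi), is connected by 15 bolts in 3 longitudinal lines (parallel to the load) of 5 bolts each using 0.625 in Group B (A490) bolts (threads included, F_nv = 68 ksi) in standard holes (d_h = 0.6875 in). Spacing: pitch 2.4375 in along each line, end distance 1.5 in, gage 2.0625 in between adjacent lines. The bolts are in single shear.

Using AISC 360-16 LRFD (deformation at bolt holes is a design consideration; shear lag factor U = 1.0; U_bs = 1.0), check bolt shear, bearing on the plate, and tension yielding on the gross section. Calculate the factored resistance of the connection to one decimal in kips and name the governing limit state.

Bolt shear: A_b = π(0.625)²/4 = 0.3068 in². φR_n = 0.75 × 68 × 0.3068 × 15 × 1 = 234.7 kips.
Bearing (0.5 in plate, F_u = 65 ksi): end bolts L_c = 1.5 − 0.6875/2 = 1.15625, R_n = min(1.2×1.15625×0.5×65, 2.4×0.625×0.5×65) = 45.094 kips/bolt; interior L_c = 2.4375 − 0.6875 = 1.75, R_n = 48.75 kips/bolt. φR_n = 0.75 × (3×45.094 + 12×48.75) = 540.2 kips.
Tension yield (gross): A_g = 6.875×0.5 = 3.4375 in². φR_n = 0.90 × 50 × 3.4375 = 154.7 kips.
Governing: min(234.7, 540.2, 154.7) = 154.7 kips → gross-section yield.

154.7 kips (gross-section yield governs)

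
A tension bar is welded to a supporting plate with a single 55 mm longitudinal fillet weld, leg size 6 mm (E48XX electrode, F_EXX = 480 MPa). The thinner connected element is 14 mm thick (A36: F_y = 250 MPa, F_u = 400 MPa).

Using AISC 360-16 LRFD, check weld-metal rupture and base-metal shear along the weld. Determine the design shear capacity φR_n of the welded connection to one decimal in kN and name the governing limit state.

Weld metal: throat = 0.707×6 = 4.242 mm, L = 55 mm. φR_n = 0.75 × 0.6 × 480 × 4.242 × 55 = 50.4 kN.
Base metal shear (14 mm plate): yield φR_n = 1.0×0.6×250×14×55 = 115.5 kN; rupture φR_n = 0.75×0.6×400×14×55 = 138.6 kN; take 115.5 kN (yield).
Governing: min(50.4, 115.5) = 50.4 kN → weld metal.

50.4 kN (weld metal governs)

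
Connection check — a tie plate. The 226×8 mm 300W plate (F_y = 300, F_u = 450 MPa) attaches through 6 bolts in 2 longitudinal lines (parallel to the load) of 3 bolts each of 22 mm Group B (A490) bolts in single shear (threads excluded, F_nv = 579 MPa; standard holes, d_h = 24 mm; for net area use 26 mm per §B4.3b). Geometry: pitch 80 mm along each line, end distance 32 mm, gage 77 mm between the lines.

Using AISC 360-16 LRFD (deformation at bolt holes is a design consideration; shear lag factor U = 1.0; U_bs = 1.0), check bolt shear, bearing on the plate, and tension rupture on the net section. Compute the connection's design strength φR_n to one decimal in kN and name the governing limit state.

Bolt shear: A_b = π(22)²/4 = 380.13 mm². φR_n = 0.75 × 579 × 380.13 × 6 × 1 = 990.4 kN.
Bearing (8 mm plate, F_u = 450 MPa): end bolts L_c = 32 − 24/2 = 20, R_n = min(1.2×20×8×450, 2.4×22×8×450) = 86.4 kN/bolt; interior L_c = 80 − 24 = 56, R_n = 190.08 kN/bolt. φR_n = 0.75 × (2×86.4 + 4×190.08) = 699.8 kN.
Tension rupture (net): A_n = (226 − 2×26)×8 = 1392 mm² (U = 1.0, A_e = A_n). φR_n = 0.75 × 450 × 1392 = 469.8 kN.
Governing: min(990.4, 699.8, 469.8) = 469.8 kN → net-section rupture.

469.8 kN (net-section rupture governs)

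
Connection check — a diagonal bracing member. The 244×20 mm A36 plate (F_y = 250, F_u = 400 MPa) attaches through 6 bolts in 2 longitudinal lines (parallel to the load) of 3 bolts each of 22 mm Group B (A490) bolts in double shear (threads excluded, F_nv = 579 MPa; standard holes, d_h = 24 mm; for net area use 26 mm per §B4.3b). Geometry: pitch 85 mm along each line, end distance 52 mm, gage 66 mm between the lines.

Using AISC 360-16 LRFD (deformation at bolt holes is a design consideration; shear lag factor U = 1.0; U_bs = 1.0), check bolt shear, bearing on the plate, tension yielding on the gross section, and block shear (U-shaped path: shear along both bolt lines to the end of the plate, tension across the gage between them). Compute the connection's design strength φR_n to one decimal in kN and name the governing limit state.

1098.0 kN (gross-section yield governs)

Bolt shear: A_b = π(22)²/4 = 380.13 mm². φR_n = 0.75 × 579 × 380.13 × 6 × 2 = 1980.9 kN.
Bearing (20 mm plate, F_u = 400 MPa): end bolts L_c = 52 − 24/2 = 40, R_n = min(1.2×40×20×400, 2.4×22×20×400) = 384 kN/bolt; interior L_c = 85 − 24 = 61, R_n = 422.4 kN/bolt. φR_n = 0.75 × (2×384 + 4×422.4) = 1843.2 kN.
Tension yield (gross): A_g = 244×20 = 4880 mm². φR_n = 0.90 × 250 × 4880 = 1098.0 kN.
Block shear: shear path 2×[52+2×85] = 2×222 mm, A_gv = 8880, A_nv = 2×(222 − 2.5×26)×20 = 6280 mm²; tension across gage: (66 − 1×26)×20 = 800 mm². R_n = min(0.6×400×6280, 0.6×250×8880) + 1.0×400×800 = min(1507.2, 1332) + 320 = 1652 kN. φR_n = 0.75 × 1652 = 1239.0 kN.
Governing: min(1980.9, 1843.2, 1098.0, 1239.0) = 1098.0 kN → gross-section yield.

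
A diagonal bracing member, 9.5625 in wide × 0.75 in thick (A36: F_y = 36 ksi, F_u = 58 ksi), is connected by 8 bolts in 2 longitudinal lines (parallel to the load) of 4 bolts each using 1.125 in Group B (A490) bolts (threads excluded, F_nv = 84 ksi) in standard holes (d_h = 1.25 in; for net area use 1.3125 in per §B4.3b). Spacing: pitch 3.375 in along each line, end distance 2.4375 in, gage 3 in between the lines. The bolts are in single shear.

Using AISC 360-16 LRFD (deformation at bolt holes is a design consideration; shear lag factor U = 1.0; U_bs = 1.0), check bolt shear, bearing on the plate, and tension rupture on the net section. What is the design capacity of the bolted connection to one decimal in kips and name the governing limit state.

226.3 kips (net-section rupture governs)

Bolt shear: A_b = π(1.125)²/4 = 0.99402 in². φR_n = 0.75 × 84 × 0.99402 × 8 × 1 = 501.0 kips.
Bearing (0.75 in plate, F_u = 58 ksi): end bolts L_c = 2.4375 − 1.25/2 = 1.8125, R_n = min(1.2×1.8125×0.75×58, 2.4×1.125×0.75×58) = 94.613 kips/bolt; interior L_c = 3.375 − 1.25 = 2.125, R_n = 110.93 kips/bolt. φR_n = 0.75 × (2×94.613 + 6×110.93) = 641.1 kips.
Tension rupture (net): A_n = (9.5625 − 2×1.3125)×0.75 = 5.2031 in² (U = 1.0, A_e = A_n). φR_n = 0.75 × 58 × 5.2031 = 226.3 kips.
Governing: min(501.0, 641.1, 226.3) = 226.3 kips → net-section rupture.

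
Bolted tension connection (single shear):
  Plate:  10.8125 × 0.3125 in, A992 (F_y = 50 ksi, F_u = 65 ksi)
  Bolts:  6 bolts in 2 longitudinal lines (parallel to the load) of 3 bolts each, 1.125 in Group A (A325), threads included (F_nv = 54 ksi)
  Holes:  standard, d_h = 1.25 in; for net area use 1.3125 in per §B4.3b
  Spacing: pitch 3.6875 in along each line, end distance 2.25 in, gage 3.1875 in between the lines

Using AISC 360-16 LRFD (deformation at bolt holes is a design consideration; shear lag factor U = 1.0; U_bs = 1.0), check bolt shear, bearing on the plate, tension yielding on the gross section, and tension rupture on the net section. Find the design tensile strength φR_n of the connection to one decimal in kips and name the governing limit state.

124.7 kips (net-section rupture governs)

Bolt shear: A_b = π(1.125)²/4 = 0.99402 in². φR_n = 0.75 × 54 × 0.99402 × 6 × 1 = 241.5 kips.
Bearing (0.3125 in plate, F_u = 65 ksi): end bolts L_c = 2.25 − 1.25/2 = 1.625, R_n = min(1.2×1.625×0.3125×65, 2.4×1.125×0.3125×65) = 39.609 kips/bolt; interior L_c = 3.6875 − 1.25 = 2.4375, R_n = 54.844 kips/bolt. φR_n = 0.75 × (2×39.609 + 4×54.844) = 223.9 kips.
Tension yield (gross): A_g = 10.8125×0.3125 = 3.3789 in². φR_n = 0.90 × 50 × 3.3789 = 152.1 kips.
Tension rupture (net): A_n = (10.8125 − 2×1.3125)×0.3125 = 2.5586 in² (U = 1.0, A_e = A_n). φR_n = 0.75 × 65 × 2.5586 = 124.7 kips.
Governing: min(241.5, 223.9, 152.1, 124.7) = 124.7 kips → net-section rupture.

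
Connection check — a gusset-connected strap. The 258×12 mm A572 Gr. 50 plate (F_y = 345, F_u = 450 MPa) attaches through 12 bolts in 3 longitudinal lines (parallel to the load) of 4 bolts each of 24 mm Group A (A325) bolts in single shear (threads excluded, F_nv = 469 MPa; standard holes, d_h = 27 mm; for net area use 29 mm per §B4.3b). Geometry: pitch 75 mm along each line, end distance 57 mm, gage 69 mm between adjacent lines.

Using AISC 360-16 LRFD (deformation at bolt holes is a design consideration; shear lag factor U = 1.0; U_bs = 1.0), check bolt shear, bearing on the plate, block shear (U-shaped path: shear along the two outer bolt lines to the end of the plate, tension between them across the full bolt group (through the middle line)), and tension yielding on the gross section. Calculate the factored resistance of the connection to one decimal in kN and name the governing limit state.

961.3 kN (gross-section yield governs)

Bolt shear: A_b = π(24)²/4 = 452.39 mm². φR_n = 0.75 × 469 × 452.39 × 12 × 1 = 1909.5 kN.
Bearing (12 mm plate, F_u = 450 MPa): end bolts L_c = 57 − 27/2 = 43.5, R_n = min(1.2×43.5×12×450, 2.4×24×12×450) = 281.88 kN/bolt; interior L_c = 75 − 27 = 48, R_n = 311.04 kN/bolt. φR_n = 0.75 × (3×281.88 + 9×311.04) = 2733.8 kN.
Block shear: shear path 2×[57+3×75] = 2×282 mm, A_gv = 6768, A_nv = 2×(282 − 3.5×29)×12 = 4332 mm²; tension across gage: (138 − 2×29)×12 = 960 mm². R_n = min(0.6×450×4332, 0.6×345×6768) + 1.0×450×960 = min(1169.6, 1401) + 432 = 1601.6 kN. φR_n = 0.75 × 1601.6 = 1201.2 kN.
Tension yield (gross): A_g = 258×12 = 3096 mm². φR_n = 0.90 × 345 × 3096 = 961.3 kN.
Governing: min(1909.5, 2733.8, 1201.2, 961.3) = 961.3 kN → gross-section yield.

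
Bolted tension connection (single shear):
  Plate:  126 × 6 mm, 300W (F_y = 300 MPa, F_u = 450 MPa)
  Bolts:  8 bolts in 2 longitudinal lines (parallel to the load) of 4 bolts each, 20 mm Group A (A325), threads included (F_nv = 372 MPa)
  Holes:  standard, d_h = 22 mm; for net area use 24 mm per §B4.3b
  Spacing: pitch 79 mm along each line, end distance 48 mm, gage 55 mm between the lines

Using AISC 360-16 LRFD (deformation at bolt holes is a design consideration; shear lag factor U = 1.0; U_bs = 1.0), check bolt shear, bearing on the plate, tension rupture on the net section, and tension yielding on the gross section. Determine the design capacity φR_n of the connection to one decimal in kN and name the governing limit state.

158.0 kN (net-section rupture governs)

Bolt shear: A_b = π(20)²/4 = 314.16 mm². φR_n = 0.75 × 372 × 314.16 × 8 × 1 = 701.2 kN.
Bearing (6 mm plate, F_u = 450 MPa): end bolts L_c = 48 − 22/2 = 37, R_n = min(1.2×37×6×450, 2.4×20×6×450) = 119.88 kN/bolt; interior L_c = 79 − 22 = 57, R_n = 129.6 kN/bolt. φR_n = 0.75 × (2×119.88 + 6×129.6) = 763.0 kN.
Tension rupture (net): A_n = (126 − 2×24)×6 = 468 mm² (U = 1.0, A_e = A_n). φR_n = 0.75 × 450 × 468 = 158.0 kN.
Tension yield (gross): A_g = 126×6 = 756 mm². φR_n = 0.90 × 300 × 756 = 204.1 kN.
Governing: min(701.2, 763.0, 158.0, 204.1) = 158.0 kN → net-section rupture.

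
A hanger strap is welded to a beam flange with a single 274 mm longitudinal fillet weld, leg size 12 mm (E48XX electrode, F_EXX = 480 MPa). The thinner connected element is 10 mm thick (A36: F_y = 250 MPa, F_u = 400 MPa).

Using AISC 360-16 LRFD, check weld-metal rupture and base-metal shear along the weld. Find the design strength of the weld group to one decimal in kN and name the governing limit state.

411.0 kN (base-metal shear governs)

Weld metal: throat = 0.707×12 = 8.484 mm, L = 274 mm. φR_n = 0.75 × 0.6 × 480 × 8.484 × 274 = 502.1 kN.
Base metal shear (10 mm plate): yield φR_n = 1.0×0.6×250×10×274 = 411.0 kN; rupture φR_n = 0.75×0.6×400×10×274 = 493.2 kN; take 411.0 kN (yield).
Governing: min(502.1, 411.0) = 411.0 kN → base-metal shear.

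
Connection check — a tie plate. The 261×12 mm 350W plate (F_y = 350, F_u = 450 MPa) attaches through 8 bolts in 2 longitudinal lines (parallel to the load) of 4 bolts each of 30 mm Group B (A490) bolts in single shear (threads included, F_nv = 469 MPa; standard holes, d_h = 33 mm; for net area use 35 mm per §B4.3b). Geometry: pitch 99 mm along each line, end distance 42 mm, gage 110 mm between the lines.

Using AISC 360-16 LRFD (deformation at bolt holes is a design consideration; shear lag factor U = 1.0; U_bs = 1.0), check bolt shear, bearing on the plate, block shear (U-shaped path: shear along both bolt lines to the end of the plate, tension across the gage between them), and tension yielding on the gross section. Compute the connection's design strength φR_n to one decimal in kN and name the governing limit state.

Bolt shear: A_b = π(30)²/4 = 706.86 mm². φR_n = 0.75 × 469 × 706.86 × 8 × 1 = 1989.1 kN.
Bearing (12 mm plate, F_u = 450 MPa): end bolts L_c = 42 − 33/2 = 25.5, R_n = min(1.2×25.5×12×450, 2.4×30×12×450) = 165.24 kN/bolt; interior L_c = 99 − 33 = 66, R_n = 388.8 kN/bolt. φR_n = 0.75 × (2×165.24 + 6×388.8) = 1997.5 kN.
Block shear: shear path 2×[42+3×99] = 2×339 mm, A_gv = 8136, A_nv = 2×(339 − 3.5×35)×12 = 5196 mm²; tension across gage: (110 − 1×35)×12 = 900 mm². R_n = min(0.6×450×5196, 0.6×350×8136) + 1.0×450×900 = min(1402.9, 1708.6) + 405 = 1807.9 kN. φR_n = 0.75 × 1807.9 = 1355.9 kN.
Tension yield (gross): A_g = 261×12 = 3132 mm². φR_n = 0.90 × 350 × 3132 = 986.6 kN.
Governing: min(1989.1, 1997.5, 1355.9, 986.6) = 986.6 kN → gross-section yield.

986.6 kN (gross-section yield governs)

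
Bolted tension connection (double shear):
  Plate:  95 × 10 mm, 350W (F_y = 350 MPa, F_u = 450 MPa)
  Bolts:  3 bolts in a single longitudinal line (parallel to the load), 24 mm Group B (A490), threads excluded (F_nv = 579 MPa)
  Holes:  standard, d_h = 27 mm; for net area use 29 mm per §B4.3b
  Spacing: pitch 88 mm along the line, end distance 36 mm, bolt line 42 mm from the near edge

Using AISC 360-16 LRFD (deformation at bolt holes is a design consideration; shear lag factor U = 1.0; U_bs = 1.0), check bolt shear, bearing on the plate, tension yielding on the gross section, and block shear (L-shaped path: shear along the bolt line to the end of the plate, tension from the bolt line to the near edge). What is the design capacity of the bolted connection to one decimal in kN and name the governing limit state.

Bolt shear: A_b = π(24)²/4 = 452.39 mm². φR_n = 0.75 × 579 × 452.39 × 3 × 2 = 1178.7 kN.
Bearing (10 mm plate, F_u = 450 MPa): end bolts L_c = 36 − 27/2 = 22.5, R_n = min(1.2×22.5×10×450, 2.4×24×10×450) = 121.5 kN/bolt; interior L_c = 88 − 27 = 61, R_n = 259.2 kN/bolt. φR_n = 0.75 × (1×121.5 + 2×259.2) = 479.9 kN.
Tension yield (gross): A_g = 95×10 = 950 mm². φR_n = 0.90 × 350 × 950 = 299.3 kN.
Block shear: shear path 1×[36+2×88] = 1×212 mm, A_gv = 2120, A_nv = 1×(212 − 2.5×29)×10 = 1395 mm²; tension to near edge: (42 − 0.5×29)×10 = 275 mm². R_n = min(0.6×450×1395, 0.6×350×2120) + 1.0×450×275 = min(376.65, 445.2) + 123.75 = 500.4 kN. φR_n = 0.75 × 500.4 = 375.3 kN.
Governing: min(1178.7, 479.9, 299.3, 375.3) = 299.3 kN → gross-section yield.

299.3 kN (gross-section yield governs)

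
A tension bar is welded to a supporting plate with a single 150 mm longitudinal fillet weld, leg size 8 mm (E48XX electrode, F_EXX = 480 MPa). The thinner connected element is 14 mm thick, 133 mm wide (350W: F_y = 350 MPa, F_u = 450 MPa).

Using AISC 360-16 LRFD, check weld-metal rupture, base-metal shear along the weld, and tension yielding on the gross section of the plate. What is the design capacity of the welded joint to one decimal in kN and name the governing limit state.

183.3 kN (weld metal governs)

Weld metal: throat = 0.707×8 = 5.656 mm, L = 150 mm. φR_n = 0.75 × 0.6 × 480 × 5.656 × 150 = 183.3 kN.
Base metal shear (14 mm plate): yield φR_n = 1.0×0.6×350×14×150 = 441.0 kN; rupture φR_n = 0.75×0.6×450×14×150 = 425.3 kN; take 425.3 kN (rupture).
Tension yield (gross): A_g = 133×14 = 1862 mm². φR_n = 0.90 × 350 × 1862 = 586.5 kN.
Governing: min(183.3, 425.3, 586.5) = 183.3 kN → weld metal.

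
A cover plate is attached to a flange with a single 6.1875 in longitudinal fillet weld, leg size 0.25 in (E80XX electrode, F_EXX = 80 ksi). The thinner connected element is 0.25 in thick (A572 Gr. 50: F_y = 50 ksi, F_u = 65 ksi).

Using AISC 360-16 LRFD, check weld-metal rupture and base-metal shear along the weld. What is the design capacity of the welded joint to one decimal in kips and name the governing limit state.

Weld metal: throat = 0.707×0.25 = 0.17675 in, L = 6.1875 in. φR_n = 0.75 × 0.6 × 80 × 0.17675 × 6.1875 = 39.4 kips.
Base metal shear (0.25 in plate): yield φR_n = 1.0×0.6×50×0.25×6.1875 = 46.4 kips; rupture φR_n = 0.75×0.6×65×0.25×6.1875 = 45.2 kips; take 45.2 kips (rupture).
Governing: min(39.4, 45.2) = 39.4 kips → weld metal.

39.4 kips (weld metal governs)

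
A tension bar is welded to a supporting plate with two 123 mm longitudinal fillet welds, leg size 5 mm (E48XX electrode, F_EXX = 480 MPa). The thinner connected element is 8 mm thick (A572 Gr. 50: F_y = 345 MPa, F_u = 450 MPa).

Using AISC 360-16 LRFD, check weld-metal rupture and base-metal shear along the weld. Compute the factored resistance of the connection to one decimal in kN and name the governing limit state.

187.8 kN (weld metal governs)

Weld metal: throat = 0.707×5 = 3.535 mm, L = 2×123 = 246 mm. φR_n = 0.75 × 0.6 × 480 × 3.535 × 246 = 187.8 kN.
Base metal shear (8 mm plate): yield φR_n = 1.0×0.6×345×8×246 = 407.4 kN; rupture φR_n = 0.75×0.6×450×8×246 = 398.5 kN; take 398.5 kN (rupture).
Governing: min(187.8, 398.5) = 187.8 kN → weld metal.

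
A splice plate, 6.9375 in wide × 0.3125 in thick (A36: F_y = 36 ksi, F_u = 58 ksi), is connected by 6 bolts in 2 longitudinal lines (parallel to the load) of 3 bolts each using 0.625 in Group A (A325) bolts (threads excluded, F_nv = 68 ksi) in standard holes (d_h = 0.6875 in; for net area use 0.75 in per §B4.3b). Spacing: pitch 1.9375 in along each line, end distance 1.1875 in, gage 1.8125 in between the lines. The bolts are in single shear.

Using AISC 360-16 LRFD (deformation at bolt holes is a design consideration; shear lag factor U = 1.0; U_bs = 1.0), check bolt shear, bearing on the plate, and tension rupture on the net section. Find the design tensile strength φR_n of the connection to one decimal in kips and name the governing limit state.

73.9 kips (net-section rupture governs)

Bolt shear: A_b = π(0.625)²/4 = 0.3068 in². φR_n = 0.75 × 68 × 0.3068 × 6 × 1 = 93.9 kips.
Bearing (0.3125 in plate, F_u = 58 ksi): end bolts L_c = 1.1875 − 0.6875/2 = 0.84375, R_n = min(1.2×0.84375×0.3125×58, 2.4×0.625×0.3125×58) = 18.352 kips/bolt; interior L_c = 1.9375 − 0.6875 = 1.25, R_n = 27.188 kips/bolt. φR_n = 0.75 × (2×18.352 + 4×27.188) = 109.1 kips.
Tension rupture (net): A_n = (6.9375 − 2×0.75)×0.3125 = 1.6992 in² (U = 1.0, A_e = A_n). φR_n = 0.75 × 58 × 1.6992 = 73.9 kips.
Governing: min(93.9, 109.1, 73.9) = 73.9 kips → net-section rupture.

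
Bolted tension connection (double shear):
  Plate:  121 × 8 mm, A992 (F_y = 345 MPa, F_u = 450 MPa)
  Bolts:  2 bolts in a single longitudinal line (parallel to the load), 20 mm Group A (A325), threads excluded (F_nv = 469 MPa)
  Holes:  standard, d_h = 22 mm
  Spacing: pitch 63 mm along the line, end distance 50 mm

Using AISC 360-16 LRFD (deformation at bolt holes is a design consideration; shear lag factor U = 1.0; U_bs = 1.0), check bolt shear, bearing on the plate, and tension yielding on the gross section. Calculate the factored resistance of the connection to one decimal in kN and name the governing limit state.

Bolt shear: A_b = π(20)²/4 = 314.16 mm². φR_n = 0.75 × 469 × 314.16 × 2 × 2 = 442.0 kN.
Bearing (8 mm plate, F_u = 450 MPa): end bolts L_c = 50 − 22/2 = 39, R_n = min(1.2×39×8×450, 2.4×20×8×450) = 168.48 kN/bolt; interior L_c = 63 − 22 = 41, R_n = 172.8 kN/bolt. φR_n = 0.75 × (1×168.48 + 1×172.8) = 256.0 kN.
Tension yield (gross): A_g = 121×8 = 968 mm². φR_n = 0.90 × 345 × 968 = 300.6 kN.
Governing: min(442.0, 256.0, 300.6) = 256.0 kN → bearing.

256.0 kN (bearing governs)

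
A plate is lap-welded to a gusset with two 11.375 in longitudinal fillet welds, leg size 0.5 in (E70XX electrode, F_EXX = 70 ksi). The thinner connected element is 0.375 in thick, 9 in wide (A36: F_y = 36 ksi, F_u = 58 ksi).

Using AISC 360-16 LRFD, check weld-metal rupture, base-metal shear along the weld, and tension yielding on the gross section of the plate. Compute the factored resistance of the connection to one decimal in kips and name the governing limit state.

Weld metal: throat = 0.707×0.5 = 0.3535 in, L = 2×11.375 = 22.75 in. φR_n = 0.75 × 0.6 × 70 × 0.3535 × 22.75 = 253.3 kips.
Base metal shear (0.375 in plate): yield φR_n = 1.0×0.6×36×0.375×22.75 = 184.3 kips; rupture φR_n = 0.75×0.6×58×0.375×22.75 = 222.7 kips; take 184.3 kips (yield).
Tension yield (gross): A_g = 9×0.375 = 3.375 in². φR_n = 0.90 × 36 × 3.375 = 109.4 kips.
Governing: min(253.3, 184.3, 109.4) = 109.4 kips → gross-section yield.

109.4 kips (gross-section yield governs)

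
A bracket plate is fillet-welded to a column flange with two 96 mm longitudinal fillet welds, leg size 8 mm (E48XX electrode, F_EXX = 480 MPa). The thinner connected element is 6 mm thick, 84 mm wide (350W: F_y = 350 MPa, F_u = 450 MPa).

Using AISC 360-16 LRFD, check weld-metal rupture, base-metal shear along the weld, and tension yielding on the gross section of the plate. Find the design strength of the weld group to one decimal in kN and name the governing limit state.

158.8 kN (gross-section yield governs)

Weld metal: throat = 0.707×8 = 5.656 mm, L = 2×96 = 192 mm. φR_n = 0.75 × 0.6 × 480 × 5.656 × 192 = 234.6 kN.
Base metal shear (6 mm plate): yield φR_n = 1.0×0.6×350×6×192 = 241.9 kN; rupture φR_n = 0.75×0.6×450×6×192 = 233.3 kN; take 233.3 kN (rupture).
Tension yield (gross): A_g = 84×6 = 504 mm². φR_n = 0.90 × 350 × 504 = 158.8 kN.
Governing: min(234.6, 233.3, 158.8) = 158.8 kN → gross-section yield.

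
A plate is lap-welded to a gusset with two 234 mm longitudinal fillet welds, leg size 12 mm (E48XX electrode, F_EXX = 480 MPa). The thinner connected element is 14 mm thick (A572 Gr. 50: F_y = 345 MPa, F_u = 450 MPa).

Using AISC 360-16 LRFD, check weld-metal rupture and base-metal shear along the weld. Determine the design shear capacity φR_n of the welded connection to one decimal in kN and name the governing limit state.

Weld metal: throat = 0.707×12 = 8.484 mm, L = 2×234 = 468 mm. φR_n = 0.75 × 0.6 × 480 × 8.484 × 468 = 857.6 kN.
Base metal shear (14 mm plate): yield φR_n = 1.0×0.6×345×14×468 = 1356.3 kN; rupture φR_n = 0.75×0.6×450×14×468 = 1326.8 kN; take 1326.8 kN (rupture).
Governing: min(857.6, 1326.8) = 857.6 kN → weld metal.

857.6 kN (weld metal governs)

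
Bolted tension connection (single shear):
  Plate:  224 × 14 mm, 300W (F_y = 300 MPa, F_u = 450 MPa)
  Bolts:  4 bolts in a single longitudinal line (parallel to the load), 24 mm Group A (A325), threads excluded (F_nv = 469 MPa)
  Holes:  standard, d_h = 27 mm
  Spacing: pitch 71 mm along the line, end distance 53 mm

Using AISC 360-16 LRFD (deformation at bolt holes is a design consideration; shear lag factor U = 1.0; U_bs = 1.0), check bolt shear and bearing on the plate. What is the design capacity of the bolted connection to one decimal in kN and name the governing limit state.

636.5 kN (bolt shear governs)

Bolt shear: A_b = π(24)²/4 = 452.39 mm². φR_n = 0.75 × 469 × 452.39 × 4 × 1 = 636.5 kN.
Bearing (14 mm plate, F_u = 450 MPa): end bolts L_c = 53 − 27/2 = 39.5, R_n = min(1.2×39.5×14×450, 2.4×24×14×450) = 298.62 kN/bolt; interior L_c = 71 − 27 = 44, R_n = 332.64 kN/bolt. φR_n = 0.75 × (1×298.62 + 3×332.64) = 972.4 kN.
Governing: min(636.5, 972.4) = 636.5 kN → bolt shear.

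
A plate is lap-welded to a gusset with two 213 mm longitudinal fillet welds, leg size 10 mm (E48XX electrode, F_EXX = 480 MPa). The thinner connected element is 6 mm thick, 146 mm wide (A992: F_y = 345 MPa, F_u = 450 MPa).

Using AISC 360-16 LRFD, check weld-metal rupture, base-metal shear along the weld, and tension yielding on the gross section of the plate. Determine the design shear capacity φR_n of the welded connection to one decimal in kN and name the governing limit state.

Weld metal: throat = 0.707×10 = 7.07 mm, L = 2×213 = 426 mm. φR_n = 0.75 × 0.6 × 480 × 7.07 × 426 = 650.6 kN.
Base metal shear (6 mm plate): yield φR_n = 1.0×0.6×345×6×426 = 529.1 kN; rupture φR_n = 0.75×0.6×450×6×426 = 517.6 kN; take 517.6 kN (rupture).
Tension yield (gross): A_g = 146×6 = 876 mm². φR_n = 0.90 × 345 × 876 = 272.0 kN.
Governing: min(650.6, 517.6, 272.0) = 272.0 kN → gross-section yield.

272.0 kN (gross-section yield governs)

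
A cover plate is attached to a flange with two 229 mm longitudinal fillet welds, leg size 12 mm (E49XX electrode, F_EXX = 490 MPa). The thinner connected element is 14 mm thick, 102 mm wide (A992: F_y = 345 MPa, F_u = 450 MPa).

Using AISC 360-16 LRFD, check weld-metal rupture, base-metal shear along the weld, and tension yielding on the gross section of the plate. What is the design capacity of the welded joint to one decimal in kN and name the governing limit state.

Weld metal: throat = 0.707×12 = 8.484 mm, L = 2×229 = 458 mm. φR_n = 0.75 × 0.6 × 490 × 8.484 × 458 = 856.8 kN.
Base metal shear (14 mm plate): yield φR_n = 1.0×0.6×345×14×458 = 1327.3 kN; rupture φR_n = 0.75×0.6×450×14×458 = 1298.4 kN; take 1298.4 kN (rupture).
Tension yield (gross): A_g = 102×14 = 1428 mm². φR_n = 0.90 × 345 × 1428 = 443.4 kN.
Governing: min(856.8, 1298.4, 443.4) = 443.4 kN → gross-section yield.

443.4 kN (gross-section yield governs)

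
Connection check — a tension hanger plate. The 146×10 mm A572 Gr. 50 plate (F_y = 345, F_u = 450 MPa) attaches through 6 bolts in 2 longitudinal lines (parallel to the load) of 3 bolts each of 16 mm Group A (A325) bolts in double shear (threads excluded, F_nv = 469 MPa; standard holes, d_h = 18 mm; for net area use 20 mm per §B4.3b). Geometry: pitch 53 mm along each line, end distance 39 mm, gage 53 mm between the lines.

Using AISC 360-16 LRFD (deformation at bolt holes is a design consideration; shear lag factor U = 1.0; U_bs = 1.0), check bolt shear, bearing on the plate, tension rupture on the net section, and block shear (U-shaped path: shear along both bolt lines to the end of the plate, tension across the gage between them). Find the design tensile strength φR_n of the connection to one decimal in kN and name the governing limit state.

Bolt shear: A_b = π(16)²/4 = 201.06 mm². φR_n = 0.75 × 469 × 201.06 × 6 × 2 = 848.7 kN.
Bearing (10 mm plate, F_u = 450 MPa): end bolts L_c = 39 − 18/2 = 30, R_n = min(1.2×30×10×450, 2.4×16×10×450) = 162 kN/bolt; interior L_c = 53 − 18 = 35, R_n = 172.8 kN/bolt. φR_n = 0.75 × (2×162 + 4×172.8) = 761.4 kN.
Tension rupture (net): A_n = (146 − 2×20)×10 = 1060 mm² (U = 1.0, A_e = A_n). φR_n = 0.75 × 450 × 1060 = 357.8 kN.
Block shear: shear path 2×[39+2×53] = 2×145 mm, A_gv = 2900, A_nv = 2×(145 − 2.5×20)×10 = 1900 mm²; tension across gage: (53 − 1×20)×10 = 330 mm². R_n = min(0.6×450×1900, 0.6×345×2900) + 1.0×450×330 = min(513, 600.3) + 148.5 = 661.5 kN. φR_n = 0.75 × 661.5 = 496.1 kN.
Governing: min(848.7, 761.4, 357.8, 496.1) = 357.8 kN → net-section rupture.

357.8 kN (net-section rupture governs)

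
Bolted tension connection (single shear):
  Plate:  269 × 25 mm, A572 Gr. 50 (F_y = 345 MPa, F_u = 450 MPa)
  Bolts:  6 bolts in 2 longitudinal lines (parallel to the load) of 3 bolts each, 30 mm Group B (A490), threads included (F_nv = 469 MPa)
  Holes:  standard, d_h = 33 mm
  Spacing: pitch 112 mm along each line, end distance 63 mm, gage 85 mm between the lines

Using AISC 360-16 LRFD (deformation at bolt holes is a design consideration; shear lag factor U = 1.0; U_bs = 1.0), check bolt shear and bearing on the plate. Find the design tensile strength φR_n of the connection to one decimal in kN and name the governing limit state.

Bolt shear: A_b = π(30)²/4 = 706.86 mm². φR_n = 0.75 × 469 × 706.86 × 6 × 1 = 1491.8 kN.
Bearing (25 mm plate, F_u = 450 MPa): end bolts L_c = 63 − 33/2 = 46.5, R_n = min(1.2×46.5×25×450, 2.4×30×25×450) = 627.75 kN/bolt; interior L_c = 112 − 33 = 79, R_n = 810 kN/bolt. φR_n = 0.75 × (2×627.75 + 4×810) = 3371.6 kN.
Governing: min(1491.8, 3371.6) = 1491.8 kN → bolt shear.

1491.8 kN (bolt shear governs)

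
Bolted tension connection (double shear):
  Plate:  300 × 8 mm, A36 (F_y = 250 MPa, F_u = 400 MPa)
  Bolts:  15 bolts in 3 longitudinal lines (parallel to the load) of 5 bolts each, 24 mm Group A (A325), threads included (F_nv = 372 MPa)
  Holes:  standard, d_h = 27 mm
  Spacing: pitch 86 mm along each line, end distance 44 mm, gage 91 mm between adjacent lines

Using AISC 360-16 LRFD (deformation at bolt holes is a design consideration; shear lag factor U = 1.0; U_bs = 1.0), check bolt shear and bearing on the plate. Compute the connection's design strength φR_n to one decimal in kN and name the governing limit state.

Bolt shear: A_b = π(24)²/4 = 452.39 mm². φR_n = 0.75 × 372 × 452.39 × 15 × 2 = 3786.5 kN.
Bearing (8 mm plate, F_u = 400 MPa): end bolts L_c = 44 − 27/2 = 30.5, R_n = min(1.2×30.5×8×400, 2.4×24×8×400) = 117.12 kN/bolt; interior L_c = 86 − 27 = 59, R_n = 184.32 kN/bolt. φR_n = 0.75 × (3×117.12 + 12×184.32) = 1922.4 kN.
Governing: min(3786.5, 1922.4) = 1922.4 kN → bearing.

1922.4 kN (bearing governs)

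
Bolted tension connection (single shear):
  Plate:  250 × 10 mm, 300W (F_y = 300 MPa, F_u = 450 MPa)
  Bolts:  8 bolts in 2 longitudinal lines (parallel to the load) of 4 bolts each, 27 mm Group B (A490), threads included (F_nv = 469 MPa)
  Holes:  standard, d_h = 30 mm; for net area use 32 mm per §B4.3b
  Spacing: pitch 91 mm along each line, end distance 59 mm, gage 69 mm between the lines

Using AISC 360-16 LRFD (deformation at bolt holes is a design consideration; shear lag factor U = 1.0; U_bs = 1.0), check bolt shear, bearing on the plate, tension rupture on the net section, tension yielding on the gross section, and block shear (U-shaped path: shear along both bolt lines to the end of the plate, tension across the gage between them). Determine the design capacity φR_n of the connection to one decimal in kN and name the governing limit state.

627.8 kN (net-section rupture governs)

Bolt shear: A_b = π(27)²/4 = 572.56 mm². φR_n = 0.75 × 469 × 572.56 × 8 × 1 = 1611.2 kN.
Bearing (10 mm plate, F_u = 450 MPa): end bolts L_c = 59 − 30/2 = 44, R_n = min(1.2×44×10×450, 2.4×27×10×450) = 237.6 kN/bolt; interior L_c = 91 − 30 = 61, R_n = 291.6 kN/bolt. φR_n = 0.75 × (2×237.6 + 6×291.6) = 1668.6 kN.
Tension rupture (net): A_n = (250 − 2×32)×10 = 1860 mm² (U = 1.0, A_e = A_n). φR_n = 0.75 × 450 × 1860 = 627.8 kN.
Tension yield (gross): A_g = 250×10 = 2500 mm². φR_n = 0.90 × 300 × 2500 = 675.0 kN.
Block shear: shear path 2×[59+3×91] = 2×332 mm, A_gv = 6640, A_nv = 2×(332 − 3.5×32)×10 = 4400 mm²; tension across gage: (69 − 1×32)×10 = 370 mm². R_n = min(0.6×450×4400, 0.6×300×6640) + 1.0×450×370 = min(1188, 1195.2) + 166.5 = 1354.5 kN. φR_n = 0.75 × 1354.5 = 1015.9 kN.
Governing: min(1611.2, 1668.6, 627.8, 675.0, 1015.9) = 627.8 kN → net-section rupture.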